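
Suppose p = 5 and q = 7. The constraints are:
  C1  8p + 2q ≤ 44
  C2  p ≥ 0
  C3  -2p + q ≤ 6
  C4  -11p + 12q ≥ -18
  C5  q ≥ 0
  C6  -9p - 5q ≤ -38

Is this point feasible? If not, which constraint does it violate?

not feasible — violates C1

Constraint C1: 8p + 2q = 54, which is not ≤ 44. All other constraints are satisfied.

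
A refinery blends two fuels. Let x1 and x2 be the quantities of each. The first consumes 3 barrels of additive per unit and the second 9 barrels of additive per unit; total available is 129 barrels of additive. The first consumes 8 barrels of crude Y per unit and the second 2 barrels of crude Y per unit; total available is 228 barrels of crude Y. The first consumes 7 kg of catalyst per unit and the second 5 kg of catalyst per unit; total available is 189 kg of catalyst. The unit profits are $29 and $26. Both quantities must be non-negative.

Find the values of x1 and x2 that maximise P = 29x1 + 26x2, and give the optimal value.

x1 = 22, x2 = 7, maximum P = 820

Feasible corners and P = 29x1 + 26x2:
  (0, 0) → P = 0
  (0, 43/3) → P = 1118/3
  (27, 0) → P = 783
  (22, 7) → P = 820

At the optimal vertex, 3x1 + 9x2 = 129 and 7x1 + 5x2 = 189.
Solving simultaneously gives x1 = 22, x2 = 7.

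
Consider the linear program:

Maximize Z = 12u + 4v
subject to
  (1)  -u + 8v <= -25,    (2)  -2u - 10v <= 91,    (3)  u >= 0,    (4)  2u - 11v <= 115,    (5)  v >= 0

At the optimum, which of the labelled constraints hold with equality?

(1) and (4)

Feasible corners and Z = 12u + 4v:
  (129, 13) → Z = 1600
  (25, 0) → Z = 300
  (115/2, 0) → Z = 690

The maximum is at (129, 13). Substituting into each constraint, equality holds for (1) and (4); the remaining constraints have slack.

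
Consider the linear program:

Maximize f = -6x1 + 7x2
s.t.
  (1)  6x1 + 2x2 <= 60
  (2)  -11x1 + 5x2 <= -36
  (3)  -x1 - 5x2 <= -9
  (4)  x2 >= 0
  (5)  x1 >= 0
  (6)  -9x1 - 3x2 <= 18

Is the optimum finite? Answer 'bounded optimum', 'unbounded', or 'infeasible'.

Extreme points and f = -6x1 + 7x2:
  (93/13, 111/13) → f = 219/13
  (10, 0) → f = -60
  (15/4, 21/20) → f = -303/20
  (9, 0) → f = -54
The feasible region has finitely many vertices and no improving ray; the maximum is 219/13 at (93/13, 111/13).

bounded optimum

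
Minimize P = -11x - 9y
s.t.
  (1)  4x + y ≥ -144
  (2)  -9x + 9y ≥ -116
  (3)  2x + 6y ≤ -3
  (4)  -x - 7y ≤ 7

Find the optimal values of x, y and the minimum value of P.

x = 21/8, y = -11/8, minimum P = -33/2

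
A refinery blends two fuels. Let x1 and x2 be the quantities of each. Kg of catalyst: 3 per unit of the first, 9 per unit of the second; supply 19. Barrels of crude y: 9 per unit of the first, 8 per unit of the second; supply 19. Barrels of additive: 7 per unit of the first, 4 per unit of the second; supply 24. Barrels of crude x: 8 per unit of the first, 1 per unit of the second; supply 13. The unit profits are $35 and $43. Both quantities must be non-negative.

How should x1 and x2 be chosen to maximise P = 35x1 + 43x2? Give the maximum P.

At the optimal vertex, 3x1 + 9x2 = 19 and 9x1 + 8x2 = 19.
Solving simultaneously gives x1 = 1/3, x2 = 2.

x1 = 1/3, x2 = 2, maximum P = 293/3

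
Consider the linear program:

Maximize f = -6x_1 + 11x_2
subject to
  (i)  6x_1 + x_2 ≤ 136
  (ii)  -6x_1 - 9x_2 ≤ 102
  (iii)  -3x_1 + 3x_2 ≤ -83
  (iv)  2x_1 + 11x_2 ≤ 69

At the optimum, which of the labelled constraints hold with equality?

(i) and (iii)

Vertices and f = -6x_1 + 11x_2:
  (221/8, -119/4) → f = -493
  (491/21, -30/7) → f = -1312/7
  (49/5, -268/15) → f = -766/3

The maximum is at (491/21, -30/7). Substituting into each constraint, equality holds for (i) and (iii); the remaining constraints have slack.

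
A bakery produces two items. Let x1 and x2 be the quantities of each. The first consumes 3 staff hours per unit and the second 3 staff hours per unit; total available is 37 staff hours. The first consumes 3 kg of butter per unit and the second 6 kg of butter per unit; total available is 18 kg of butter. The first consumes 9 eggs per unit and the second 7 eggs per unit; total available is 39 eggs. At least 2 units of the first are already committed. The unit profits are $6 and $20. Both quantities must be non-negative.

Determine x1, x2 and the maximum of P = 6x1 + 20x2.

x1 = 2, x2 = 2, maximum P = 52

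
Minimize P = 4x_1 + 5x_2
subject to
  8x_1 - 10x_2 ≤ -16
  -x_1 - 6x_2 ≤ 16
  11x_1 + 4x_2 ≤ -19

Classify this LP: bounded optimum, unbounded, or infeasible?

unbounded

From the feasible point (-128/29, -56/29), moving in the direction (-6, 1) keeps every constraint satisfied while P decreases without bound.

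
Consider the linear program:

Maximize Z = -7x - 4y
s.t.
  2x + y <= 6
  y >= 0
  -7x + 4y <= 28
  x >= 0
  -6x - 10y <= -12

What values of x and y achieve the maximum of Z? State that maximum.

x = 0, y = 6/5, maximum Z = -24/5

Extreme points and Z = -7x - 4y:
  (3, 0) → Z = -21
  (0, 6) → Z = -24
  (2, 0) → Z = -14
  (0, 6/5) → Z = -24/5

The binding constraints are x = 0 and -6x - 10y = -12.
Solving simultaneously gives x = 0, y = 6/5.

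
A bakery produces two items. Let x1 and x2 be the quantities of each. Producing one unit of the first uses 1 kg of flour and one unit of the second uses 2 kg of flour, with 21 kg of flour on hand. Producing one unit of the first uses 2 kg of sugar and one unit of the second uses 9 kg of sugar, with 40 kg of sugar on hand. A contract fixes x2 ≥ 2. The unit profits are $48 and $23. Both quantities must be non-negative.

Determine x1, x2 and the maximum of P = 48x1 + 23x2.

Feasible corners and P = 48x1 + 23x2:
  (0, 40/9) → P = 920/9
  (0, 2) → P = 46
  (11, 2) → P = 574

At the optimal vertex, 2x1 + 9x2 = 40 and x2 = 2.
Solving simultaneously gives x1 = 11, x2 = 2.

x1 = 11, x2 = 2, maximum P = 574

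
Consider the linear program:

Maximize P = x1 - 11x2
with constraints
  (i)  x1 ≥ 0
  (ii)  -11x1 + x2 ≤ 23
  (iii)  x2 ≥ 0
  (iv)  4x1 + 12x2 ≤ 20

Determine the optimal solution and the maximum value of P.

Feasible corners and P = x1 - 11x2:
  (0, 0) → P = 0
  (0, 5/3) → P = -55/3
  (5, 0) → P = 5

The binding constraints are x2 = 0 and 4x1 + 12x2 = 20.
Solving simultaneously gives x1 = 5, x2 = 0.

x1 = 5, x2 = 0, maximum P = 5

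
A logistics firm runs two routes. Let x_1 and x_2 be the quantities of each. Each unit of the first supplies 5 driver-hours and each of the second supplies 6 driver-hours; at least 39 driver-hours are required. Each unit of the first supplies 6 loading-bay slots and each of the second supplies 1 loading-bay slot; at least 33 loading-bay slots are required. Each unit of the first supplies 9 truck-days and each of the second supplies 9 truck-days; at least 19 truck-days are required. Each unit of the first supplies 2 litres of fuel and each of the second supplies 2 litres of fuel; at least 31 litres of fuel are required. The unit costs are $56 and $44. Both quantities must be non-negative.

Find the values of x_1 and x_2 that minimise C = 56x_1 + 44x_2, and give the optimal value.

x_1 = 7/2, x_2 = 12, minimum C = 724

Feasible corners and C = 56x_1 + 44x_2:
  (0, 33) → C = 1452
  (31/2, 0) → C = 868
  (7/2, 12) → C = 724
The feasible region is unbounded (it extends along (0, 1), (1, 0)), but C strictly increases along every unbounded feasible direction, so there is no improving ray and the minimum is attained at a vertex.

The optimum lies where 6x_1 + x_2 = 33 and 2x_1 + 2x_2 = 31.
Solving simultaneously gives x_1 = 7/2, x_2 = 12.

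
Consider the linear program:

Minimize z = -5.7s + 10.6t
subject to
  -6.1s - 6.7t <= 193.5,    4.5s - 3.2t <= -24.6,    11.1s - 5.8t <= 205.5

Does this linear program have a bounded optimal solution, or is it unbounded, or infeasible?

bounded optimum

Corner points and z = -5.7s + 10.6t:
  (-78402/4967, -72069/4967) → z = -317040/4967
  (13338/157, 39927/314) → z = 271173/314
The feasible region has finitely many vertices and no improving ray; the minimum is -317040/4967 at (-78402/4967, -72069/4967).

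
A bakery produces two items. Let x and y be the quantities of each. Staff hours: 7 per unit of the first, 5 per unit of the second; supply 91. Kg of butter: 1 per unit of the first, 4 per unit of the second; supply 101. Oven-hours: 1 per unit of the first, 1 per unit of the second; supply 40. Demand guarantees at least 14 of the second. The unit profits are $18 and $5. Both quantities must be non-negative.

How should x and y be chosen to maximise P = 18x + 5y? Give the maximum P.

Corner points and P = 18x + 5y:
  (0, 91/5) → P = 91
  (0, 14) → P = 70
  (3, 14) → P = 124

x = 3, y = 14, maximum P = 124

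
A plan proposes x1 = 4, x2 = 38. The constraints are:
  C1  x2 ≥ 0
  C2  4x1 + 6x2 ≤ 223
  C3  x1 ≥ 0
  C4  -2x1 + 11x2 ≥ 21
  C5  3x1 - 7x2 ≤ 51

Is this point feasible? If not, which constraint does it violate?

Constraint C2: 4x1 + 6x2 = 244, which is not ≤ 223. All other constraints are satisfied.

not feasible — violates C2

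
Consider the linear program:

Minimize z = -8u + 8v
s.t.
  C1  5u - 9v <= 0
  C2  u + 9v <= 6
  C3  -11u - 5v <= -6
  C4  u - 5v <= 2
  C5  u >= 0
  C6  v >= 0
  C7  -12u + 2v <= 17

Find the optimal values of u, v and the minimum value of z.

u = 1, v = 5/9, minimum z = -32/9

Vertices and z = -8u + 8v:
  (1, 5/9) → z = -32/9
  (27/62, 15/62) → z = -48/31
  (12/47, 30/47) → z = 144/47

At the optimal vertex, 5u - 9v = 0 and u + 9v = 6.
Solving simultaneously gives u = 1, v = 5/9.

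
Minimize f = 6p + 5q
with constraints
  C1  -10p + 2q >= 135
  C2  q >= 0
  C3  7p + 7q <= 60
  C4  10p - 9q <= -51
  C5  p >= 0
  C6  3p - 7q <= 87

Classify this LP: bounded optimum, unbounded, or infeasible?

The boundaries -10p + 2q = 135 and q = 0 meet at (-27/2, 0), but that point violates p ≥ 0. Every candidate vertex is excluded by some other constraint, so the feasible region is empty.

infeasible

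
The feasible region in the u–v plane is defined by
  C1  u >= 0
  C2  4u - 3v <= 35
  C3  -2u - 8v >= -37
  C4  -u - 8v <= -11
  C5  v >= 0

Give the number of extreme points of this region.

Pairwise boundary intersections that survive every other constraint:
  (0, 37/8)
  (0, 11/8)
  (391/38, 39/19)
  (313/35, 9/35)

4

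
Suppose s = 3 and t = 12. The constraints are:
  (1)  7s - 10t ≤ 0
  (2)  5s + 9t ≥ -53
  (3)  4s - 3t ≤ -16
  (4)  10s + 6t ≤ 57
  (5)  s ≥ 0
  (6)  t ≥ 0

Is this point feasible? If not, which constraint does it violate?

Constraint (4): 10s + 6t = 102, which is not ≤ 57. All other constraints are satisfied.

not feasible — violates (4)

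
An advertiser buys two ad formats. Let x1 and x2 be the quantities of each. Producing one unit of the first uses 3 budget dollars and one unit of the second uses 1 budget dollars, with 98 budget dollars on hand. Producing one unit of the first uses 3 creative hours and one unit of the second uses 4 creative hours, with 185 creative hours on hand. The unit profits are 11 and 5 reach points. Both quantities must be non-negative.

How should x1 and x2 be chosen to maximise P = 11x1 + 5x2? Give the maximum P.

x1 = 23, x2 = 29, maximum P = 398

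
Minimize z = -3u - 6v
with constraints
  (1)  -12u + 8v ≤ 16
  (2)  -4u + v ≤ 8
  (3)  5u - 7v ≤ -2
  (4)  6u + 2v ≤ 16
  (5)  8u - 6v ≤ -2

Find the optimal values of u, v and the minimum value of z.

u = 4/3, v = 4, minimum z = -28

Feasible corners and z = -3u - 6v:
  (-24/11, -14/11) → z = 156/11
  (4/3, 4) → z = -28
  (-1/13, 3/13) → z = -15/13
  (23/13, 35/13) → z = -279/13

At the optimal vertex, -12u + 8v = 16 and 6u + 2v = 16.
Solving simultaneously gives u = 4/3, v = 4.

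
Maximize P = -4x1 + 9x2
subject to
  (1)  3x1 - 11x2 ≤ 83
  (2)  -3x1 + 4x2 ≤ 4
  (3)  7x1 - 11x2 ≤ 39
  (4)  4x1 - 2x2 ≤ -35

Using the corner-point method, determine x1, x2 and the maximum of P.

x1 = -66/5, x2 = -89/10, maximum P = -273/10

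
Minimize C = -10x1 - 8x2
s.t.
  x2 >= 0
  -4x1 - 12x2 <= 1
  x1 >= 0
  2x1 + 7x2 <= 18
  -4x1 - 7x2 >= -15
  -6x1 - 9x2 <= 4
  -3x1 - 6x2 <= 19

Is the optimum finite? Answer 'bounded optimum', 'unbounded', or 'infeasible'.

Extreme points and C = -10x1 - 8x2:
  (0, 0) → C = 0
  (15/4, 0) → C = -75/2
  (0, 15/7) → C = -120/7
The feasible region has finitely many vertices and no improving ray; the minimum is -75/2 at (15/4, 0).

bounded optimum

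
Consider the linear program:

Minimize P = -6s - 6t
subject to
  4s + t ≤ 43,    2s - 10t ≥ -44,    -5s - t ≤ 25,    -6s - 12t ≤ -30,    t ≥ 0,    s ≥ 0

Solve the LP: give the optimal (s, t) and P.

Corner points and P = -6s - 6t:
  (193/21, 131/21) → P = -648/7
  (43/4, 0) → P = -129/2
  (0, 22/5) → P = -132/5
  (5, 0) → P = -30
  (0, 5/2) → P = -15

s = 193/21, t = 131/21, minimum P = -648/7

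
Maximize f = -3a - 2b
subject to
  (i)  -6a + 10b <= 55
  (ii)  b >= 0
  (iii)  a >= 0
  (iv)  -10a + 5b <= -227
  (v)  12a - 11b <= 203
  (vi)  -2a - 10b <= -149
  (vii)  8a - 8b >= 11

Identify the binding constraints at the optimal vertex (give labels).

Vertices and f = -3a - 2b:
  (509/14, 956/35) → f = -1637/10
  (2635/54, 313/9) → f = -3887/18
  (741/25, 347/25) → f = -2917/25

The maximum is at (741/25, 347/25). Substituting into each constraint, equality holds for (iv) and (v); the remaining constraints have slack.

(iv) and (v)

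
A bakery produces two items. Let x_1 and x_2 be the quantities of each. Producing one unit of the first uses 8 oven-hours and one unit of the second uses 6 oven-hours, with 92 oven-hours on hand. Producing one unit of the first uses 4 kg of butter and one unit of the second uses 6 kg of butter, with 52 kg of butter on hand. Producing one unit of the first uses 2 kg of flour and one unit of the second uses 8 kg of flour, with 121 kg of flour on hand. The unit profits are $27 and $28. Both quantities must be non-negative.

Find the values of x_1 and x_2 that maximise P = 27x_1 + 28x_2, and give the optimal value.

Feasible corners and P = 27x_1 + 28x_2:
  (0, 0) → P = 0
  (0, 26/3) → P = 728/3
  (23/2, 0) → P = 621/2
  (10, 2) → P = 326

x_1 = 10, x_2 = 2, maximum P = 326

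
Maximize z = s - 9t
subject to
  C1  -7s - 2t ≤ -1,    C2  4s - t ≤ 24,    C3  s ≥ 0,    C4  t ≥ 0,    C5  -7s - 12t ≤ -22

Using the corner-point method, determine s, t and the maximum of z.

Corner points and z = s - 9t:
  (6, 0) → z = 6
  (0, 11/6) → z = -33/2
  (22/7, 0) → z = 22/7
The feasible region is unbounded (it extends along (0, 1), (1, 4)), but z strictly decreases along every unbounded feasible direction, so there is no improving ray and the maximum is attained at a vertex.

s = 6, t = 0, maximum z = 6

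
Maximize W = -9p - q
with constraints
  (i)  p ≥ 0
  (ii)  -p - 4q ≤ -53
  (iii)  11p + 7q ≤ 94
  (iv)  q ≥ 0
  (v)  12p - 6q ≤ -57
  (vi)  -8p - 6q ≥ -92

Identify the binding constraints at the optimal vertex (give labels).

(i) and (ii)

Extreme points and W = -9p - q:
  (0, 53/4) → W = -53/4
  (0, 94/7) → W = -94/7
  (5/37, 489/37) → W = -534/37

The maximum is at (0, 53/4). Substituting into each constraint, equality holds for (i) and (ii); the remaining constraints have slack.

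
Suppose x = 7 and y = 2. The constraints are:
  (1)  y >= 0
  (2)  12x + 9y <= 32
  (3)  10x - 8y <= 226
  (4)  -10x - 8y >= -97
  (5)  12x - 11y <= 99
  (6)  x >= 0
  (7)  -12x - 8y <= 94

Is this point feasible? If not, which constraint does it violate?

not feasible — violates (2)

Constraint (2): 12x + 9y = 102, which is not ≤ 32. All other constraints are satisfied.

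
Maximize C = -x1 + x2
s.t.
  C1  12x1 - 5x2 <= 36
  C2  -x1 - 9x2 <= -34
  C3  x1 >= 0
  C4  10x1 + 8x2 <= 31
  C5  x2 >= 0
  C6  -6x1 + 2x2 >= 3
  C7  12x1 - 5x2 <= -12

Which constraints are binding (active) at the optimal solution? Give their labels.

C3 and C4

Extreme points and C = -x1 + x2:
  (0, 34/9) → C = 34/9
  (7/82, 309/82) → C = 151/41
  (0, 31/8) → C = 31/8

The maximum is at (0, 31/8). Substituting into each constraint, equality holds for C3 and C4; the remaining constraints have slack.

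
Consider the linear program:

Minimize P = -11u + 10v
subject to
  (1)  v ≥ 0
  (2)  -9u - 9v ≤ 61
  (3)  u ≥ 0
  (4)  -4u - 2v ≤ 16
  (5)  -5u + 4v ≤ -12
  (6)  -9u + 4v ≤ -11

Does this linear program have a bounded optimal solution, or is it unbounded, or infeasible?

unbounded

From the feasible point (12/5, 0), moving in the direction (1, 0) keeps every constraint satisfied while P decreases without bound.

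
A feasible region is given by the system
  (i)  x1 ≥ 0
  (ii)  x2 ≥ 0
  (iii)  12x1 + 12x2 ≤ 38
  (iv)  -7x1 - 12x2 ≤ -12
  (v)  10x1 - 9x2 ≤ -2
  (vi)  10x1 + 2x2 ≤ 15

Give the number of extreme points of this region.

The feasible vertices (each the meet of two boundaries and inside every other half-plane) are:
  (0, 19/6)
  (0, 1)
  (13/12, 25/12)
  (28/61, 134/183)
  (131/110, 17/11)

5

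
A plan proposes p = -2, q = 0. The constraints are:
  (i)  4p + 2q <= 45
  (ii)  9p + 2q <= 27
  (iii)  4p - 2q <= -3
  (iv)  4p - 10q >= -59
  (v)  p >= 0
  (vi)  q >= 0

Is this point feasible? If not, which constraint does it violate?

not feasible — violates (v)

Constraint (v): p = -2, which is not ≥ 0. All other constraints are satisfied.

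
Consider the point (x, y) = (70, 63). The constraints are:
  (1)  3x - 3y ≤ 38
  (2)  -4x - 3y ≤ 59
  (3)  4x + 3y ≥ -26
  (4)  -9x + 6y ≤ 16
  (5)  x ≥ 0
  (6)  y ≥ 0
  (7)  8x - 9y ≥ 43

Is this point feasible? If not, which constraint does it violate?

Constraint (7): 8x - 9y = -7, which is not ≥ 43. All other constraints are satisfied.

not feasible — violates (7)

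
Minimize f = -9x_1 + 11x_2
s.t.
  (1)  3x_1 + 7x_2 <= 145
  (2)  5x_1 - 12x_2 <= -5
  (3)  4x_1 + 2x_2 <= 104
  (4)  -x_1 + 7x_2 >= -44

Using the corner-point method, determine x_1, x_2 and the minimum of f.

Vertices and f = -9x_1 + 11x_2:
  (219/11, 134/11) → f = -497/11
  (619/29, 270/29) → f = -2601/29
  (-563/23, -225/23) → f = 2592/23
The feasible region is unbounded (it extends along (-7, -1), (-7, 3)), but f strictly increases along every unbounded feasible direction, so there is no improving ray and the minimum is attained at a vertex.

At the optimal vertex, 5x_1 - 12x_2 = -5 and 4x_1 + 2x_2 = 104.
Solving simultaneously gives x_1 = 619/29, x_2 = 270/29.

x_1 = 619/29, x_2 = 270/29, minimum f = -2601/29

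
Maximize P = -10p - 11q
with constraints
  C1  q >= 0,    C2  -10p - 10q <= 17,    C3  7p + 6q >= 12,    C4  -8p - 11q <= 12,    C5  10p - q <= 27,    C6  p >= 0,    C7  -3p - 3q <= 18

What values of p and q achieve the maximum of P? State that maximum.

Extreme points and P = -10p - 11q:
  (12/7, 0) → P = -120/7
  (27/10, 0) → P = -27
  (0, 2) → P = -22
The feasible region is unbounded (it extends along (0, 1), (1, 10)), but P strictly decreases along every unbounded feasible direction, so there is no improving ray and the maximum is attained at a vertex.

At the optimal vertex, q = 0 and 7p + 6q = 12.
Solving simultaneously gives p = 12/7, q = 0.

p = 12/7, q = 0, maximum P = -120/7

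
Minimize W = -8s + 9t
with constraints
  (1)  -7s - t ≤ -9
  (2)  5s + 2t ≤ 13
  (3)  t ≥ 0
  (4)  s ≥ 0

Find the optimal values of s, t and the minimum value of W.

Corner points and W = -8s + 9t:
  (5/9, 46/9) → W = 374/9
  (9/7, 0) → W = -72/7
  (13/5, 0) → W = -104/5

At the optimal vertex, 5s + 2t = 13 and t = 0.
Solving simultaneously gives s = 13/5, t = 0.

s = 13/5, t = 0, minimum W = -104/5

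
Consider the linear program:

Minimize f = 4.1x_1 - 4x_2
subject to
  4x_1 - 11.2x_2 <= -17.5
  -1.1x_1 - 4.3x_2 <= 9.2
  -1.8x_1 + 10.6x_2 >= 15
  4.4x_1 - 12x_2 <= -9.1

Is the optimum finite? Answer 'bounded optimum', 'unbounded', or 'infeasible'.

From the feasible point (-875/1112, 1425/1112), moving in the direction (-4.3, 1.1) keeps every constraint satisfied while f decreases without bound.

unbounded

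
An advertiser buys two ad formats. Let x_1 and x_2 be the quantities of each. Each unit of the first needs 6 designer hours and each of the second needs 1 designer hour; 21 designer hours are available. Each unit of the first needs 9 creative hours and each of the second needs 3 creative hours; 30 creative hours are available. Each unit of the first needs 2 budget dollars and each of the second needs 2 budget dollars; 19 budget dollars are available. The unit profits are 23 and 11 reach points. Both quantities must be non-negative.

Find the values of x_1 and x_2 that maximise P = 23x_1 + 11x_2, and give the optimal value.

x_1 = 1/4, x_2 = 37/4, maximum P = 215/2

Extreme points and P = 23x_1 + 11x_2:
  (0, 0) → P = 0
  (0, 19/2) → P = 209/2
  (10/3, 0) → P = 230/3
  (1/4, 37/4) → P = 215/2

At the optimal vertex, 9x_1 + 3x_2 = 30 and 2x_1 + 2x_2 = 19.
Solving simultaneously gives x_1 = 1/4, x_2 = 37/4.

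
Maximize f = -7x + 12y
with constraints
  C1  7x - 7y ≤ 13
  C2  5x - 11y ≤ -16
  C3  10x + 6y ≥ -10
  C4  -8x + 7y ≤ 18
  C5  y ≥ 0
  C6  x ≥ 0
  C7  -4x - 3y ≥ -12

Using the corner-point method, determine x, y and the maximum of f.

x = 15/26, y = 42/13, maximum f = 903/26

Feasible corners and f = -7x + 12y:
  (0, 16/11) → f = 192/11
  (84/59, 124/59) → f = 900/59
  (0, 18/7) → f = 216/7
  (15/26, 42/13) → f = 903/26

The binding constraints are -8x + 7y = 18 and -4x - 3y = -12.
Solving simultaneously gives x = 15/26, y = 42/13.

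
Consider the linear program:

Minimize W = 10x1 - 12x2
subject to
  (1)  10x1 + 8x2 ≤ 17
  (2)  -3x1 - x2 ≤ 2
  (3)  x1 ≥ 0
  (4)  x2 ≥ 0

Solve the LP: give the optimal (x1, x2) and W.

x1 = 0, x2 = 17/8, minimum W = -51/2

Feasible corners and W = 10x1 - 12x2:
  (0, 17/8) → W = -51/2
  (17/10, 0) → W = 17
  (0, 0) → W = 0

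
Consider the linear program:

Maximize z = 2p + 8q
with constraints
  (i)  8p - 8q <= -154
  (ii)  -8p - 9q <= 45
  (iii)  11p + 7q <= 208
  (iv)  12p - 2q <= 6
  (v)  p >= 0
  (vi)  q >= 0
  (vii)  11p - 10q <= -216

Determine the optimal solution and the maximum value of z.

p = 0, q = 208/7, maximum z = 1664/7

Corner points and z = 2p + 8q:
  (0, 208/7) → z = 1664/7
  (568/187, 424/17) → z = 38448/187
  (0, 108/5) → z = 864/5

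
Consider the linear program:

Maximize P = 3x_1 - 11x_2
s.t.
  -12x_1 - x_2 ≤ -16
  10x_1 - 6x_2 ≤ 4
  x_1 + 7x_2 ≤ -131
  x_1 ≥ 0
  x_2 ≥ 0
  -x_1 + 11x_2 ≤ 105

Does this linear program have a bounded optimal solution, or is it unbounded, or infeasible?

infeasible

The boundaries -12x_1 - x_2 = -16 and 10x_1 - 6x_2 = 4 meet at (50/41, 56/41), but that point violates x_1 + 7x_2 ≤ -131. Every candidate vertex is excluded by some other constraint, so the feasible region is empty.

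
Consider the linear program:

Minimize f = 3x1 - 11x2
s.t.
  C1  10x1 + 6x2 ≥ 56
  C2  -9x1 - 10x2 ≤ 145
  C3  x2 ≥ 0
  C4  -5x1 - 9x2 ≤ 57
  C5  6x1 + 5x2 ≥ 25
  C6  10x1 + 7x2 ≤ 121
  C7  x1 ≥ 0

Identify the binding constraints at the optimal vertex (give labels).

Feasible corners and f = 3x1 - 11x2:
  (28/5, 0) → f = 84/5
  (0, 28/3) → f = -308/3
  (121/10, 0) → f = 363/10
  (0, 121/7) → f = -1331/7

The minimum is at (0, 121/7). Substituting into each constraint, equality holds for C6 and C7; the remaining constraints have slack.

C6 and C7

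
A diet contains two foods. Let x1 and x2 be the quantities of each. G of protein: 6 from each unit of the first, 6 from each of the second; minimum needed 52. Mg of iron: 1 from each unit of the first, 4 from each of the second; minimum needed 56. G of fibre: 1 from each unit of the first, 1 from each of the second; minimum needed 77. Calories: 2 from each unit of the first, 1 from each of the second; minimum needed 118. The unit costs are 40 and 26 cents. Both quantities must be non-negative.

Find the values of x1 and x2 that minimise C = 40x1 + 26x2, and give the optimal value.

Vertices and C = 40x1 + 26x2:
  (0, 118) → C = 3068
  (77, 0) → C = 3080
  (41, 36) → C = 2576
The feasible region is unbounded (it extends along (0, 1), (1, 0)), but C strictly increases along every unbounded feasible direction, so there is no improving ray and the minimum is attained at a vertex.

At the optimal vertex, x1 + x2 = 77 and 2x1 + x2 = 118.
Solving simultaneously gives x1 = 41, x2 = 36.

x1 = 41, x2 = 36, minimum C = 2576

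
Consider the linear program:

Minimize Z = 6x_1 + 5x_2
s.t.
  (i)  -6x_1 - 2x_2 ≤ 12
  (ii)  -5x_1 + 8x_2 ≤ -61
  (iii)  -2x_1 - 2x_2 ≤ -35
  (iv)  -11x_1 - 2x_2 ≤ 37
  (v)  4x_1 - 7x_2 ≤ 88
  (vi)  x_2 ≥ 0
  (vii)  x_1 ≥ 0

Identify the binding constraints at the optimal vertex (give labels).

(ii) and (iii)

Extreme points and Z = 6x_1 + 5x_2:
  (201/13, 53/26) → Z = 2677/26
  (35/2, 0) → Z = 105
  (22, 0) → Z = 132
The feasible region is unbounded (it extends along (7, 4), (8, 5)), but Z strictly increases along every unbounded feasible direction, so there is no improving ray and the minimum is attained at a vertex.

The minimum is at (201/13, 53/26). Substituting into each constraint, equality holds for (ii) and (iii); the remaining constraints have slack.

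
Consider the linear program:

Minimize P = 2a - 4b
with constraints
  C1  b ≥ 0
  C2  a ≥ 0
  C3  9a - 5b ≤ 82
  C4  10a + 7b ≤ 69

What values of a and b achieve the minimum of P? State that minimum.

a = 0, b = 69/7, minimum P = -276/7

Corner points and P = 2a - 4b:
  (0, 0) → P = 0
  (69/10, 0) → P = 69/5
  (0, 69/7) → P = -276/7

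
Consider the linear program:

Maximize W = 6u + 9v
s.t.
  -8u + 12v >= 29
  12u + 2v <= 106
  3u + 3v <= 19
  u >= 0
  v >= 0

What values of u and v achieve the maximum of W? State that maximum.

u = 0, v = 19/3, maximum W = 57

Corner points and W = 6u + 9v:
  (47/20, 239/60) → W = 999/20
  (0, 29/12) → W = 87/4
  (0, 19/3) → W = 57

The binding constraints are 3u + 3v = 19 and u = 0.
Solving simultaneously gives u = 0, v = 19/3.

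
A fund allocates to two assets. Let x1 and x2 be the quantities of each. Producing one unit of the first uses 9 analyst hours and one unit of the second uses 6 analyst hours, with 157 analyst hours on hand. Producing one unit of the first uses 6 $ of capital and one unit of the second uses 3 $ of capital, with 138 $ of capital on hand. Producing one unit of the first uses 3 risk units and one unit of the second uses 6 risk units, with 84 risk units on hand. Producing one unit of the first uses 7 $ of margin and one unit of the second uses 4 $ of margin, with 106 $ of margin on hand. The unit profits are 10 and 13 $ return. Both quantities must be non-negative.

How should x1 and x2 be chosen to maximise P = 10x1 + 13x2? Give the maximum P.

Vertices and P = 10x1 + 13x2:
  (0, 0) → P = 0
  (0, 14) → P = 182
  (106/7, 0) → P = 1060/7
  (10, 9) → P = 217

At the optimal vertex, 3x1 + 6x2 = 84 and 7x1 + 4x2 = 106.
Solving simultaneously gives x1 = 10, x2 = 9.

x1 = 10, x2 = 9, maximum P = 217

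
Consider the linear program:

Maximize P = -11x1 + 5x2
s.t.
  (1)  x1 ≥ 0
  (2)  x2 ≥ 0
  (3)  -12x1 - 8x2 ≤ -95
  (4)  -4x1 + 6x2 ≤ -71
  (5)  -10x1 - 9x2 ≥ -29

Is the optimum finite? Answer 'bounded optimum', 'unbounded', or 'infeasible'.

The boundaries x2 = 0 and -4x1 + 6x2 = -71 meet at (71/4, 0), but that point violates -10x1 - 9x2 ≥ -29. Every candidate vertex is excluded by some other constraint, so the feasible region is empty.

infeasible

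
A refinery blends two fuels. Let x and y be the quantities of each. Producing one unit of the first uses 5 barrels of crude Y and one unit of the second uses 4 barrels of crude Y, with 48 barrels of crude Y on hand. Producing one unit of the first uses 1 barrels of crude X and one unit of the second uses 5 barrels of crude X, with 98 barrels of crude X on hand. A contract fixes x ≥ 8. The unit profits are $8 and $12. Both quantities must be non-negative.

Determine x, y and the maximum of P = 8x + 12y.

x = 8, y = 2, maximum P = 88

Extreme points and P = 8x + 12y:
  (48/5, 0) → P = 384/5
  (8, 0) → P = 64
  (8, 2) → P = 88

The binding constraints are 5x + 4y = 48 and x = 8.
Solving simultaneously gives x = 8, y = 2.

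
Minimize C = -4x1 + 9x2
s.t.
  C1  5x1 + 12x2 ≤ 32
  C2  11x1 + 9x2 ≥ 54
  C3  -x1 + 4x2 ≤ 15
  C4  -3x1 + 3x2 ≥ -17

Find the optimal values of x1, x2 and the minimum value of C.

Corner points and C = -4x1 + 9x2:
  (120/29, 82/87) → C = -234/29
  (100/17, 11/51) → C = -367/17
  (21/4, -5/12) → C = -99/4

The optimum lies where 11x1 + 9x2 = 54 and -3x1 + 3x2 = -17.
Solving simultaneously gives x1 = 21/4, x2 = -5/12.

x1 = 21/4, x2 = -5/12, minimum C = -99/4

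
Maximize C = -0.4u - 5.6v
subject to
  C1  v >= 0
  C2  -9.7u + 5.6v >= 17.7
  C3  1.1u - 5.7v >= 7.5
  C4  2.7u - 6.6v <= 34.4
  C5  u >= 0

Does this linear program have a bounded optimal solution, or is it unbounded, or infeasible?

The boundaries v = 0 and 1.1u - 5.7v = 7.5 meet at (75/11, 0), but that point violates -9.7u + 5.6v ≥ 17.7. Every candidate vertex is excluded by some other constraint, so the feasible region is empty.

infeasible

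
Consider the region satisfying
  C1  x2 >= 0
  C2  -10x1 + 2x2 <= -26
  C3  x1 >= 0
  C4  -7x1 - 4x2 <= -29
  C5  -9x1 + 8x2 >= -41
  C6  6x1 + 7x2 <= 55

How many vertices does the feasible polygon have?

5

Of the 15 pairwise boundary intersections, those satisfying every inequality are:
  (29/7, 0)
  (41/9, 0)
  (3, 2)
  (146/41, 197/41)
  (727/111, 83/37)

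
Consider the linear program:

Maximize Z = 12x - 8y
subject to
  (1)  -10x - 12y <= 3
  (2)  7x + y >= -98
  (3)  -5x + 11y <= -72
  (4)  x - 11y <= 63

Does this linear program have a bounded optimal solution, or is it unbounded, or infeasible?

unbounded

From the feasible point (831/170, -147/34), moving in the direction (11, 1) keeps every constraint satisfied while Z increases without bound.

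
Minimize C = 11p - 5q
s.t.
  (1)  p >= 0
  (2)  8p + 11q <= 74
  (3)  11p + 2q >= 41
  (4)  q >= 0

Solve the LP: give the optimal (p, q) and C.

Feasible corners and C = 11p - 5q:
  (101/35, 162/35) → C = 43/5
  (37/4, 0) → C = 407/4
  (41/11, 0) → C = 41

p = 101/35, q = 162/35, minimum C = 43/5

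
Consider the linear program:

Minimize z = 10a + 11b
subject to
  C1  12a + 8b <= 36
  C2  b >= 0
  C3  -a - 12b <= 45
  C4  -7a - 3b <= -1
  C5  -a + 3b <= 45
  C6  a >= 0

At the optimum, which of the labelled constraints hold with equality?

C2 and C4

Feasible corners and z = 10a + 11b:
  (3, 0) → z = 30
  (0, 9/2) → z = 99/2
  (1/7, 0) → z = 10/7
  (0, 1/3) → z = 11/3

The minimum is at (1/7, 0). Substituting into each constraint, equality holds for C2 and C4; the remaining constraints have slack.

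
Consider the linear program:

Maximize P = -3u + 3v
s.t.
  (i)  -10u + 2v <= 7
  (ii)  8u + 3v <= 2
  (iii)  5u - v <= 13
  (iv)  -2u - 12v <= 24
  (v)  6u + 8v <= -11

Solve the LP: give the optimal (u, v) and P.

u = -39/46, v = -17/23, maximum P = 15/46

Feasible corners and P = -3u + 3v:
  (-33/31, -113/62) → P = -141/62
  (-39/46, -17/23) → P = 15/46
  (16/15, -98/45) → P = -146/15
  (49/46, -50/23) → P = -447/46

The binding constraints are -10u + 2v = 7 and 6u + 8v = -11.
Solving simultaneously gives u = -39/46, v = -17/23.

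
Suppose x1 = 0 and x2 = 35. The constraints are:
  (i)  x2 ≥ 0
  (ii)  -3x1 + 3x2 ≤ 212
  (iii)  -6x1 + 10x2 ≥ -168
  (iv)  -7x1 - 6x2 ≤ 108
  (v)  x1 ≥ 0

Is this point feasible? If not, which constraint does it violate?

feasible

(i): 35 ≥ 0 ✓
(ii): 105 ≤ 212 ✓
(iii): 350 ≥ -168 ✓
(iv): -210 ≤ 108 ✓
(v): 0 ≥ 0 ✓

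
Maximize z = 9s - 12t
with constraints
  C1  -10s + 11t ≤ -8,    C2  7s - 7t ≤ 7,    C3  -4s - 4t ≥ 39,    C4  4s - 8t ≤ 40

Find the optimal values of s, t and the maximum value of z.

Feasible corners and z = 9s - 12t:
  (-397/84, -211/42) → z = 71/4
  (-94/9, -92/9) → z = 86/3
  (-35/8, -43/8) → z = 201/8
  (-8, -9) → z = 36

At the optimal vertex, 7s - 7t = 7 and 4s - 8t = 40.
Solving simultaneously gives s = -8, t = -9.

s = -8, t = -9, maximum z = 36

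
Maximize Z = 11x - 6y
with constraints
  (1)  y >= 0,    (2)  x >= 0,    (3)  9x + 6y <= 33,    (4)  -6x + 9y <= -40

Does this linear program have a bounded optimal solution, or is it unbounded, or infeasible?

infeasible

The boundaries y = 0 and x = 0 meet at (0, 0), but that point violates -6x + 9y ≤ -40. Every candidate vertex is excluded by some other constraint, so the feasible region is empty.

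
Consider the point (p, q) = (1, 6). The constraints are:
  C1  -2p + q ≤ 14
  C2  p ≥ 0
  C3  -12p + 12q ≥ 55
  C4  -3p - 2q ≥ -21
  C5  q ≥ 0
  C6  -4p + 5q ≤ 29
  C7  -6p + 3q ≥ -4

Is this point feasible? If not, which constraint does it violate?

feasible

C1: 4 ≤ 14 ✓
C2: 1 ≥ 0 ✓
C3: 60 ≥ 55 ✓
C4: -15 ≥ -21 ✓
C5: 6 ≥ 0 ✓
C6: 26 ≤ 29 ✓
C7: 12 ≥ -4 ✓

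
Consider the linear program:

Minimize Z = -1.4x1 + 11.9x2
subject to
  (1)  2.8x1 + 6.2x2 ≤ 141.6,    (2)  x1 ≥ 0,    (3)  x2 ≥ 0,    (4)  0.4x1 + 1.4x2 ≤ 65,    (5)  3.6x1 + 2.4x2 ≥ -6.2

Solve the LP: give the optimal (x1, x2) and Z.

x1 = 354/7, x2 = 0, minimum Z = -354/5

Extreme points and Z = -1.4x1 + 11.9x2:
  (0, 708/31) → Z = 42126/155
  (354/7, 0) → Z = -354/5
  (0, 0) → Z = 0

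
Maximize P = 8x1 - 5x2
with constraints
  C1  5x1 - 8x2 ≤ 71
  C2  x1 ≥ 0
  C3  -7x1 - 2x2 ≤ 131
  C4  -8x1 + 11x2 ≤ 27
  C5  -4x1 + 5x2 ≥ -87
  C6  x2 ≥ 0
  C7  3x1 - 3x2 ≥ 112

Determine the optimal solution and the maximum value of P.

x1 = 273, x2 = 201, maximum P = 1179

At the optimal vertex, -8x1 + 11x2 = 27 and -4x1 + 5x2 = -87.
Solving simultaneously gives x1 = 273, x2 = 201.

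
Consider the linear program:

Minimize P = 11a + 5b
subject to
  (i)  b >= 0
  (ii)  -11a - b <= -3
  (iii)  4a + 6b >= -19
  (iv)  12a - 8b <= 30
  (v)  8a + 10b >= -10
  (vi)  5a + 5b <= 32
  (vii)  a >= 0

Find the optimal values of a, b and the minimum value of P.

a = 3/11, b = 0, minimum P = 3

Feasible corners and P = 11a + 5b:
  (3/11, 0) → P = 3
  (5/2, 0) → P = 55/2
  (0, 3) → P = 15
  (203/50, 117/50) → P = 1409/25
  (0, 32/5) → P = 32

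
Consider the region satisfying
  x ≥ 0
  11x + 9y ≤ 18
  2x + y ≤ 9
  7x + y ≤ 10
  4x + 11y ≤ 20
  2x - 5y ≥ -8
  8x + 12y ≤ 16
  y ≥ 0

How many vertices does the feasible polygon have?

Pairwise boundary intersections that survive every other constraint:
  (0, 4/3)
  (0, 0)
  (18/13, 4/13)
  (6/5, 8/15)
  (10/7, 0)

5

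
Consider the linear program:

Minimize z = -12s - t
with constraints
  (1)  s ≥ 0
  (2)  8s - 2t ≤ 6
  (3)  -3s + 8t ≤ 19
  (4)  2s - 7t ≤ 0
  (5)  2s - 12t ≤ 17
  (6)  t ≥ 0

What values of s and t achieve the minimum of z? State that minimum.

Corner points and z = -12s - t:
  (0, 19/8) → z = -19/8
  (0, 0) → z = 0
  (43/29, 85/29) → z = -601/29
  (21/26, 3/13) → z = -129/13

At the optimal vertex, 8s - 2t = 6 and -3s + 8t = 19.
Solving simultaneously gives s = 43/29, t = 85/29.

s = 43/29, t = 85/29, minimum z = -601/29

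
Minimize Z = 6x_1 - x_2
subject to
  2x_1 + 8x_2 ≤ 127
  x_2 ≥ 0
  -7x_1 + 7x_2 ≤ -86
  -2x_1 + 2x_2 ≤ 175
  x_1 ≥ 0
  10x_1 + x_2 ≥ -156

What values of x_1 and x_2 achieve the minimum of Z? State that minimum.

x_1 = 86/7, x_2 = 0, minimum Z = 516/7

At the optimal vertex, x_2 = 0 and -7x_1 + 7x_2 = -86.
Solving simultaneously gives x_1 = 86/7, x_2 = 0.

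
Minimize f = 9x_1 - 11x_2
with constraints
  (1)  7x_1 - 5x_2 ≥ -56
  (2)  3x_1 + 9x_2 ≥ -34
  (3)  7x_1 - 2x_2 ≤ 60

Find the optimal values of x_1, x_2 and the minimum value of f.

x_1 = 412/21, x_2 = 116/3, minimum f = -5224/21

Feasible corners and f = 9x_1 - 11x_2:
  (-337/39, -35/39) → f = -2648/39
  (412/21, 116/3) → f = -5224/21
  (472/69, -418/69) → f = 8846/69

The binding constraints are 7x_1 - 5x_2 = -56 and 7x_1 - 2x_2 = 60.
Solving simultaneously gives x_1 = 412/21, x_2 = 116/3.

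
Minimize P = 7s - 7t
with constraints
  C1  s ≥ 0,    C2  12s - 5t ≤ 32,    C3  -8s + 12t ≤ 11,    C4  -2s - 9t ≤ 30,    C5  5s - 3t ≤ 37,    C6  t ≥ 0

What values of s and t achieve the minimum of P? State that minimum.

s = 0, t = 11/12, minimum P = -77/12

Feasible corners and P = 7s - 7t:
  (0, 11/12) → P = -77/12
  (0, 0) → P = 0
  (439/104, 97/26) → P = 357/104
  (8/3, 0) → P = 56/3

The optimum lies where s = 0 and -8s + 12t = 11.
Solving simultaneously gives s = 0, t = 11/12.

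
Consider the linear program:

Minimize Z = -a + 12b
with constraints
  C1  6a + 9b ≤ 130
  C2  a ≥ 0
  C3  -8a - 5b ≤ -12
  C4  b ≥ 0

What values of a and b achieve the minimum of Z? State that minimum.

Vertices and Z = -a + 12b:
  (0, 130/9) → Z = 520/3
  (65/3, 0) → Z = -65/3
  (0, 12/5) → Z = 144/5
  (3/2, 0) → Z = -3/2

The binding constraints are 6a + 9b = 130 and b = 0.
Solving simultaneously gives a = 65/3, b = 0.

a = 65/3, b = 0, minimum Z = -65/3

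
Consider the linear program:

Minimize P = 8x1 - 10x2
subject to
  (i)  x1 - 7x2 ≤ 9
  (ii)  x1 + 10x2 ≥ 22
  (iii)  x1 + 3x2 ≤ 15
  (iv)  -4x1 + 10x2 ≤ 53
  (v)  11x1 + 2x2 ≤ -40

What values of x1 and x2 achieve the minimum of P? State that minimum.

x1 = -31/5, x2 = 141/50, minimum P = -389/5

Vertices and P = 8x1 - 10x2:
  (-31/5, 141/50) → P = -389/5
  (-37/9, 47/18) → P = -59
  (-253/59, 423/118) → P = -4139/59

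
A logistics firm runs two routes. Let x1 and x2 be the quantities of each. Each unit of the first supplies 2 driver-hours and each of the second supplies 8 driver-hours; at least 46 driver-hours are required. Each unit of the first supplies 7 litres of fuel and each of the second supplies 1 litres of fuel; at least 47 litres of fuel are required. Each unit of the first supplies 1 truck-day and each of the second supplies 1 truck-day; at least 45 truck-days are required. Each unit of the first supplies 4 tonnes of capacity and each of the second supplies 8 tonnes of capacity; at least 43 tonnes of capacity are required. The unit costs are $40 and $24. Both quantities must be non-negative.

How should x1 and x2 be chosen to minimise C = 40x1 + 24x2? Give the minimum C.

x1 = 1/3, x2 = 134/3, minimum C = 3256/3

Corner points and C = 40x1 + 24x2:
  (0, 47) → C = 1128
  (45, 0) → C = 1800
  (1/3, 134/3) → C = 3256/3
The feasible region is unbounded (it extends along (0, 1), (1, 0)), but C strictly increases along every unbounded feasible direction, so there is no improving ray and the minimum is attained at a vertex.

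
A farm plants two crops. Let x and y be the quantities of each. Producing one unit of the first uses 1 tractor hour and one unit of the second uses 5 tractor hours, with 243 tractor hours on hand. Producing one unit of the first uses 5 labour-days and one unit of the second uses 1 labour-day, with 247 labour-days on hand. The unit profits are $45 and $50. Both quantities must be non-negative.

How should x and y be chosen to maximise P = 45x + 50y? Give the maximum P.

x = 124/3, y = 121/3, maximum P = 11630/3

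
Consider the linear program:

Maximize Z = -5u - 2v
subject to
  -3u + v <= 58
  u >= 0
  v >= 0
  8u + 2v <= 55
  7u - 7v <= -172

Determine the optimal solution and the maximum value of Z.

Feasible corners and Z = -5u - 2v:
  (0, 55/2) → Z = -55
  (0, 172/7) → Z = -344/7
  (41/70, 1761/70) → Z = -3727/70

The optimum lies where u = 0 and 7u - 7v = -172.
Solving simultaneously gives u = 0, v = 172/7.

u = 0, v = 172/7, maximum Z = -344/7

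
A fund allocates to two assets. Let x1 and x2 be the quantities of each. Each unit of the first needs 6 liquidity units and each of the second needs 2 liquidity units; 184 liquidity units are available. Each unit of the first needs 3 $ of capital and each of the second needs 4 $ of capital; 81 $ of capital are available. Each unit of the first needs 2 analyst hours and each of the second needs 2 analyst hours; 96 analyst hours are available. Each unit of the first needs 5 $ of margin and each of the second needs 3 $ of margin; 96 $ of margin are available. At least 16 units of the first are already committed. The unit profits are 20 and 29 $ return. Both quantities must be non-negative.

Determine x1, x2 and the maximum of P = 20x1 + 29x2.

x1 = 16, x2 = 16/3, maximum P = 1424/3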